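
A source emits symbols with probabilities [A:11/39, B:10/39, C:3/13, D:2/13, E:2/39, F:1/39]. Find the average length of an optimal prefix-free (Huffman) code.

Huffman tree construction:
Combine smallest probabilities repeatedly
Resulting codes:
  A: 11 (length 2)
  B: 10 (length 2)
  C: 00 (length 2)
  D: 011 (length 3)
  E: 0101 (length 4)
  F: 0100 (length 4)
Average length = Σ p(s) × length(s) = 2.3077 bits


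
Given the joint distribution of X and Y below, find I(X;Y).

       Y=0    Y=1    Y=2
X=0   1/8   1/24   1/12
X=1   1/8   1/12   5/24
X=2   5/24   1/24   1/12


H(X) = 1.5546, H(Y) = 1.4773, H(X,Y) = 2.9713
I(X;Y) = H(X) + H(Y) - H(X,Y) = 0.0607 bits


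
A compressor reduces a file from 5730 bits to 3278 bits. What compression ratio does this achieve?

Compression ratio = Original / Compressed
= 5730 / 3278 = 1.75:1


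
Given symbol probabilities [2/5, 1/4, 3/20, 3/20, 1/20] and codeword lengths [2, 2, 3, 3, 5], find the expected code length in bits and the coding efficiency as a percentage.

Average length L = Σ p_i × l_i = 2.4500 bits
Entropy H = 2.0660 bits
Efficiency η = H/L × 100% = 84.32%


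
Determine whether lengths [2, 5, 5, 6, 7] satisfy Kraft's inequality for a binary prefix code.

Kraft inequality: Σ 2^(-l_i) ≤ 1 for prefix-free code
Calculating: 2^(-2) + 2^(-5) + 2^(-5) + 2^(-6) + 2^(-7)
= 0.25 + 0.03125 + 0.03125 + 0.015625 + 0.0078125
= 0.3359
Since 0.3359 ≤ 1, prefix-free code exists


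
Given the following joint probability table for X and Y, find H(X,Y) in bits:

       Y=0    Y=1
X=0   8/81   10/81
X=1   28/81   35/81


H(X,Y) = -Σ p(x,y) log₂ p(x,y)
  p(0,0)=8/81: -0.0988 × log₂(0.0988) = 0.3299
  p(0,1)=10/81: -0.1235 × log₂(0.1235) = 0.3726
  p(1,0)=28/81: -0.3457 × log₂(0.3457) = 0.5298
  p(1,1)=35/81: -0.4321 × log₂(0.4321) = 0.5231
H(X,Y) = 1.7553 bits


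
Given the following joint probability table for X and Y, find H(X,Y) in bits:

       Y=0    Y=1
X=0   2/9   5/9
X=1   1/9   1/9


H(X,Y) = -Σ p(x,y) log₂ p(x,y)
  p(0,0)=2/9: -0.2222 × log₂(0.2222) = 0.4822
  p(0,1)=5/9: -0.5556 × log₂(0.5556) = 0.4711
  p(1,0)=1/9: -0.1111 × log₂(0.1111) = 0.3522
  p(1,1)=1/9: -0.1111 × log₂(0.1111) = 0.3522
H(X,Y) = 1.6577 bits


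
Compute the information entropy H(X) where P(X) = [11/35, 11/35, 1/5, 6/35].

H(X) = -Σ p(x) log₂ p(x)
  -11/35 × log₂(11/35) = 0.5248
  -11/35 × log₂(11/35) = 0.5248
  -1/5 × log₂(1/5) = 0.4644
  -6/35 × log₂(6/35) = 0.4362
H(X) = 1.9502 bits


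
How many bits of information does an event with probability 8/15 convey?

Information content I(x) = -log₂(p(x))
I = -log₂(8/15) = -log₂(0.5333)
I = 0.9069 bits


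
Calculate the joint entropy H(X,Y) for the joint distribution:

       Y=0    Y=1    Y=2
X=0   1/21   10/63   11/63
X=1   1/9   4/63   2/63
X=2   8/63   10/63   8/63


H(X,Y) = -Σ p(x,y) log₂ p(x,y)
  p(0,0)=1/21: -0.0476 × log₂(0.0476) = 0.2092
  p(0,1)=10/63: -0.1587 × log₂(0.1587) = 0.4215
  p(0,2)=11/63: -0.1746 × log₂(0.1746) = 0.4396
  p(1,0)=1/9: -0.1111 × log₂(0.1111) = 0.3522
  p(1,1)=4/63: -0.0635 × log₂(0.0635) = 0.2525
  p(1,2)=2/63: -0.0317 × log₂(0.0317) = 0.1580
  p(2,0)=8/63: -0.1270 × log₂(0.1270) = 0.3781
  p(2,1)=10/63: -0.1587 × log₂(0.1587) = 0.4215
  p(2,2)=8/63: -0.1270 × log₂(0.1270) = 0.3781
H(X,Y) = 3.0106 bits


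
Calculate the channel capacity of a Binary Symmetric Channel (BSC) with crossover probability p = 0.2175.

For BSC with error probability p:
C = 1 - H(p) where H(p) is binary entropy
H(0.2175) = -0.2175 × log₂(0.2175) - 0.7825 × log₂(0.7825)
H(p) = 0.7556
C = 1 - 0.7556 = 0.2444 bits/use


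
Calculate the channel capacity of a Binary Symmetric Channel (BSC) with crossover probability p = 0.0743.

For BSC with error probability p:
C = 1 - H(p) where H(p) is binary entropy
H(0.0743) = -0.0743 × log₂(0.0743) - 0.9257 × log₂(0.9257)
H(p) = 0.3818
C = 1 - 0.3818 = 0.6182 bits/use


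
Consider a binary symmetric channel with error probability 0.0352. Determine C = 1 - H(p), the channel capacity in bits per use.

For BSC with error probability p:
C = 1 - H(p) where H(p) is binary entropy
H(0.0352) = -0.0352 × log₂(0.0352) - 0.9648 × log₂(0.9648)
H(p) = 0.2198
C = 1 - 0.2198 = 0.7802 bits/use


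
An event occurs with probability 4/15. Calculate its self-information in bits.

Information content I(x) = -log₂(p(x))
I = -log₂(4/15) = -log₂(0.2667)
I = 1.9069 bits


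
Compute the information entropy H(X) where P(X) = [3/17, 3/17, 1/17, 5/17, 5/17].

H(X) = -Σ p(x) log₂ p(x)
  -3/17 × log₂(3/17) = 0.4416
  -3/17 × log₂(3/17) = 0.4416
  -1/17 × log₂(1/17) = 0.2404
  -5/17 × log₂(5/17) = 0.5193
  -5/17 × log₂(5/17) = 0.5193
H(X) = 2.1622 bits


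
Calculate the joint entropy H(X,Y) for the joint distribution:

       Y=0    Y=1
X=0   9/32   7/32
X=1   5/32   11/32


H(X,Y) = -Σ p(x,y) log₂ p(x,y)
  p(0,0)=9/32: -0.2812 × log₂(0.2812) = 0.5147
  p(0,1)=7/32: -0.2188 × log₂(0.2188) = 0.4796
  p(1,0)=5/32: -0.1562 × log₂(0.1562) = 0.4184
  p(1,1)=11/32: -0.3438 × log₂(0.3438) = 0.5296
H(X,Y) = 1.9424 bits


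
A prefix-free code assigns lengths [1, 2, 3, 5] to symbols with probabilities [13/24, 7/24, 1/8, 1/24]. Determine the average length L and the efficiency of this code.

Average length L = Σ p_i × l_i = 1.7083 bits
Entropy H = 1.5636 bits
Efficiency η = H/L × 100% = 91.53%


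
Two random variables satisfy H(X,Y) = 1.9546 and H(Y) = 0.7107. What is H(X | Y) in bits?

Chain rule: H(X,Y) = H(X|Y) + H(Y)
H(X|Y) = H(X,Y) - H(Y) = 1.9546 - 0.7107 = 1.2439 bits


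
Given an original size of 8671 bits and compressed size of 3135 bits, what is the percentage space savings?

Space savings = (1 - Compressed/Original) × 100%
= (1 - 3135/8671) × 100%
= 63.85%


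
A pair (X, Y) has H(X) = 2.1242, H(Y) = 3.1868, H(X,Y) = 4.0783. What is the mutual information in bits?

I(X;Y) = H(X) + H(Y) - H(X,Y)
I(X;Y) = 2.1242 + 3.1868 - 4.0783 = 1.2327 bits


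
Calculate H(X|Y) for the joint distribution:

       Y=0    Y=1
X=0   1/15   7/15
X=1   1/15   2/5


H(X|Y) = Σ_y p(y) H(X|Y=y)
  p(Y=0) = 2/15, H(X|Y=0) = 1.0000
  p(Y=1) = 13/15, H(X|Y=1) = 0.9957
H(X|Y) = 0.1333×1.0000 + 0.8667×0.9957 = 0.9963 bits


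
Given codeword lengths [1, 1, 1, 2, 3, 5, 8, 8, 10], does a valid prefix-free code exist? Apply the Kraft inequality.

Kraft inequality: Σ 2^(-l_i) ≤ 1 for prefix-free code
Calculating: 2^(-1) + 2^(-1) + 2^(-1) + 2^(-2) + 2^(-3) + 2^(-5) + 2^(-8) + 2^(-8) + 2^(-10)
= 0.5 + 0.5 + 0.5 + 0.25 + 0.125 + 0.03125 + 0.00390625 + 0.00390625 + 0.0009765625
= 1.9150
Since 1.9150 > 1, prefix-free code does not exist


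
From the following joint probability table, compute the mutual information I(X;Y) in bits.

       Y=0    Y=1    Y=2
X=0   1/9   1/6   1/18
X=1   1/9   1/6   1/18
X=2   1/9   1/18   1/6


H(X) = 1.5850, H(Y) = 1.5715, H(X,Y) = 3.0441
I(X;Y) = H(X) + H(Y) - H(X,Y) = 0.1124 bits


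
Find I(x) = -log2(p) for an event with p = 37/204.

Information content I(x) = -log₂(p(x))
I = -log₂(37/204) = -log₂(0.1814)
I = 2.4630 bits


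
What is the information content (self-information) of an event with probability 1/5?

Information content I(x) = -log₂(p(x))
I = -log₂(1/5) = -log₂(0.2000)
I = 2.3219 bits


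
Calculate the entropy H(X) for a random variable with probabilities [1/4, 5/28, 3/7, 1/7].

H(X) = -Σ p(x) log₂ p(x)
  -1/4 × log₂(1/4) = 0.5000
  -5/28 × log₂(5/28) = 0.4438
  -3/7 × log₂(3/7) = 0.5239
  -1/7 × log₂(1/7) = 0.4011
H(X) = 1.8688 bits


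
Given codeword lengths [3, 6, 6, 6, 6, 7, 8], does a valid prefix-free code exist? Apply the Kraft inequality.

Kraft inequality: Σ 2^(-l_i) ≤ 1 for prefix-free code
Calculating: 2^(-3) + 2^(-6) + 2^(-6) + 2^(-6) + 2^(-6) + 2^(-7) + 2^(-8)
= 0.125 + 0.015625 + 0.015625 + 0.015625 + 0.015625 + 0.0078125 + 0.00390625
= 0.1992
Since 0.1992 ≤ 1, prefix-free code exists


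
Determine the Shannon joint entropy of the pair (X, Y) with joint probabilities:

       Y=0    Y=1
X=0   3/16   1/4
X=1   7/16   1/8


H(X,Y) = -Σ p(x,y) log₂ p(x,y)
  p(0,0)=3/16: -0.1875 × log₂(0.1875) = 0.4528
  p(0,1)=1/4: -0.2500 × log₂(0.2500) = 0.5000
  p(1,0)=7/16: -0.4375 × log₂(0.4375) = 0.5218
  p(1,1)=1/8: -0.1250 × log₂(0.1250) = 0.3750
H(X,Y) = 1.8496 bits


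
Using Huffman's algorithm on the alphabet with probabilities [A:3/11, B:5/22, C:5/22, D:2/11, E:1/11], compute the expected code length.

Huffman tree construction:
Combine smallest probabilities repeatedly
Resulting codes:
  A: 10 (length 2)
  B: 00 (length 2)
  C: 01 (length 2)
  D: 111 (length 3)
  E: 110 (length 3)
Average length = Σ p(s) × length(s) = 2.2727 bits


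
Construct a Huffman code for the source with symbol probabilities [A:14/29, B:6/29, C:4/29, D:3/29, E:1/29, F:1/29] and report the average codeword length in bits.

Huffman tree construction:
Combine smallest probabilities repeatedly
Resulting codes:
  A: 0 (length 1)
  B: 10 (length 2)
  C: 110 (length 3)
  D: 1111 (length 4)
  E: 11100 (length 5)
  F: 11101 (length 5)
Average length = Σ p(s) × length(s) = 2.0690 bits


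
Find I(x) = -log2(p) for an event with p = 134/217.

Information content I(x) = -log₂(p(x))
I = -log₂(134/217) = -log₂(0.6175)
I = 0.6955 bits


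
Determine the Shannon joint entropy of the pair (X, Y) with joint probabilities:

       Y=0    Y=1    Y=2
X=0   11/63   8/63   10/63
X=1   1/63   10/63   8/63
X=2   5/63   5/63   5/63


H(X,Y) = -Σ p(x,y) log₂ p(x,y)
  p(0,0)=11/63: -0.1746 × log₂(0.1746) = 0.4396
  p(0,1)=8/63: -0.1270 × log₂(0.1270) = 0.3781
  p(0,2)=10/63: -0.1587 × log₂(0.1587) = 0.4215
  p(1,0)=1/63: -0.0159 × log₂(0.0159) = 0.0949
  p(1,1)=10/63: -0.1587 × log₂(0.1587) = 0.4215
  p(1,2)=8/63: -0.1270 × log₂(0.1270) = 0.3781
  p(2,0)=5/63: -0.0794 × log₂(0.0794) = 0.2901
  p(2,1)=5/63: -0.0794 × log₂(0.0794) = 0.2901
  p(2,2)=5/63: -0.0794 × log₂(0.0794) = 0.2901
H(X,Y) = 3.0039 bits


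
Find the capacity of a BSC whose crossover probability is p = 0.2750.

For BSC with error probability p:
C = 1 - H(p) where H(p) is binary entropy
H(0.2750) = -0.2750 × log₂(0.2750) - 0.7250 × log₂(0.7250)
H(p) = 0.8485
C = 1 - 0.8485 = 0.1515 bits/use


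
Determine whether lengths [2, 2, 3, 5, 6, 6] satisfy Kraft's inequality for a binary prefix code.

Kraft inequality: Σ 2^(-l_i) ≤ 1 for prefix-free code
Calculating: 2^(-2) + 2^(-2) + 2^(-3) + 2^(-5) + 2^(-6) + 2^(-6)
= 0.25 + 0.25 + 0.125 + 0.03125 + 0.015625 + 0.015625
= 0.6875
Since 0.6875 ≤ 1, prefix-free code exists


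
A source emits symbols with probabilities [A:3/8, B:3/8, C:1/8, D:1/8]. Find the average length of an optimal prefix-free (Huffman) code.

Huffman tree construction:
Combine smallest probabilities repeatedly
Resulting codes:
  A: 11 (length 2)
  B: 0 (length 1)
  C: 100 (length 3)
  D: 101 (length 3)
Average length = Σ p(s) × length(s) = 1.8750 bits


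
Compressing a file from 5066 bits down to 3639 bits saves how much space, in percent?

Space savings = (1 - Compressed/Original) × 100%
= (1 - 3639/5066) × 100%
= 28.17%


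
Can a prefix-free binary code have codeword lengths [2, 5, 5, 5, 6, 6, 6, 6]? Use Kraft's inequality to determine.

Kraft inequality: Σ 2^(-l_i) ≤ 1 for prefix-free code
Calculating: 2^(-2) + 2^(-5) + 2^(-5) + 2^(-5) + 2^(-6) + 2^(-6) + 2^(-6) + 2^(-6)
= 0.25 + 0.03125 + 0.03125 + 0.03125 + 0.015625 + 0.015625 + 0.015625 + 0.015625
= 0.4062
Since 0.4062 ≤ 1, prefix-free code exists


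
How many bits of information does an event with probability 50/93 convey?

Information content I(x) = -log₂(p(x))
I = -log₂(50/93) = -log₂(0.5376)
I = 0.8953 bits


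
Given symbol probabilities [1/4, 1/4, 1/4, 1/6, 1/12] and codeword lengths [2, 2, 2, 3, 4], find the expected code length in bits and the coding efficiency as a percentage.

Average length L = Σ p_i × l_i = 2.3333 bits
Entropy H = 2.2296 bits
Efficiency η = H/L × 100% = 95.55%


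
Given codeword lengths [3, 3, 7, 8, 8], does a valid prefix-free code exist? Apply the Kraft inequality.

Kraft inequality: Σ 2^(-l_i) ≤ 1 for prefix-free code
Calculating: 2^(-3) + 2^(-3) + 2^(-7) + 2^(-8) + 2^(-8)
= 0.125 + 0.125 + 0.0078125 + 0.00390625 + 0.00390625
= 0.2656
Since 0.2656 ≤ 1, prefix-free code exists


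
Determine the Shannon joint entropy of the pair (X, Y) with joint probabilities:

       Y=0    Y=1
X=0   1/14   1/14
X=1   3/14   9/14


H(X,Y) = -Σ p(x,y) log₂ p(x,y)
  p(0,0)=1/14: -0.0714 × log₂(0.0714) = 0.2720
  p(0,1)=1/14: -0.0714 × log₂(0.0714) = 0.2720
  p(1,0)=3/14: -0.2143 × log₂(0.2143) = 0.4762
  p(1,1)=9/14: -0.6429 × log₂(0.6429) = 0.4098
H(X,Y) = 1.4299 bits


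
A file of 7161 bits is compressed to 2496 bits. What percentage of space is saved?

Space savings = (1 - Compressed/Original) × 100%
= (1 - 2496/7161) × 100%
= 65.14%


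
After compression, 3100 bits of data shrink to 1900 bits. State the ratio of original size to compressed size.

Compression ratio = Original / Compressed
= 3100 / 1900 = 1.63:1


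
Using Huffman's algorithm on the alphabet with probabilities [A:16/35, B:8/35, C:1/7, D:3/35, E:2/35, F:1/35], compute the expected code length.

Huffman tree construction:
Combine smallest probabilities repeatedly
Resulting codes:
  A: 0 (length 1)
  B: 10 (length 2)
  C: 110 (length 3)
  D: 1110 (length 4)
  E: 11111 (length 5)
  F: 11110 (length 5)
Average length = Σ p(s) × length(s) = 2.1143 bits


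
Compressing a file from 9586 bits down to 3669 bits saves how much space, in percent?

Space savings = (1 - Compressed/Original) × 100%
= (1 - 3669/9586) × 100%
= 61.73%


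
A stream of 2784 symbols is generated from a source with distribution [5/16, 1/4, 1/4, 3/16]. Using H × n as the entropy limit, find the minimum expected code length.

Entropy H = 1.9772 bits/symbol
Minimum bits = H × n = 1.9772 × 2784
= 5504.57 bits


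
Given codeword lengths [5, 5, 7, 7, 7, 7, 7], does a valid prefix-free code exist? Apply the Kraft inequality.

Kraft inequality: Σ 2^(-l_i) ≤ 1 for prefix-free code
Calculating: 2^(-5) + 2^(-5) + 2^(-7) + 2^(-7) + 2^(-7) + 2^(-7) + 2^(-7)
= 0.03125 + 0.03125 + 0.0078125 + 0.0078125 + 0.0078125 + 0.0078125 + 0.0078125
= 0.1016
Since 0.1016 ≤ 1, prefix-free code exists


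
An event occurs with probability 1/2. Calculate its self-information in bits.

Information content I(x) = -log₂(p(x))
I = -log₂(1/2) = -log₂(0.5000)
I = 1.0000 bits


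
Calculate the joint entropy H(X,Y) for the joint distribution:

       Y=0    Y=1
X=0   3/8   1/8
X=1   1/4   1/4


H(X,Y) = -Σ p(x,y) log₂ p(x,y)
  p(0,0)=3/8: -0.3750 × log₂(0.3750) = 0.5306
  p(0,1)=1/8: -0.1250 × log₂(0.1250) = 0.3750
  p(1,0)=1/4: -0.2500 × log₂(0.2500) = 0.5000
  p(1,1)=1/4: -0.2500 × log₂(0.2500) = 0.5000
H(X,Y) = 1.9056 bits


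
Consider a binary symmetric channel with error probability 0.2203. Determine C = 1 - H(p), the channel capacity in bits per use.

For BSC with error probability p:
C = 1 - H(p) where H(p) is binary entropy
H(0.2203) = -0.2203 × log₂(0.2203) - 0.7797 × log₂(0.7797)
H(p) = 0.7607
C = 1 - 0.7607 = 0.2393 bits/use


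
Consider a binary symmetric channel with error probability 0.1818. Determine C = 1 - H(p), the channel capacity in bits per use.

For BSC with error probability p:
C = 1 - H(p) where H(p) is binary entropy
H(0.1818) = -0.1818 × log₂(0.1818) - 0.8182 × log₂(0.8182)
H(p) = 0.6840
C = 1 - 0.6840 = 0.3160 bits/use


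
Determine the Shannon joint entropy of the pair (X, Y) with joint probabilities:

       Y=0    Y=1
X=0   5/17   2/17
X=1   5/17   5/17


H(X,Y) = -Σ p(x,y) log₂ p(x,y)
  p(0,0)=5/17: -0.2941 × log₂(0.2941) = 0.5193
  p(0,1)=2/17: -0.1176 × log₂(0.1176) = 0.3632
  p(1,0)=5/17: -0.2941 × log₂(0.2941) = 0.5193
  p(1,1)=5/17: -0.2941 × log₂(0.2941) = 0.5193
H(X,Y) = 1.9211 bits


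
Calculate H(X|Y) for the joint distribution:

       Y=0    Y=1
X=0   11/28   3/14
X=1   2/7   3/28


H(X|Y) = Σ_y p(y) H(X|Y=y)
  p(Y=0) = 19/28, H(X|Y=0) = 0.9819
  p(Y=1) = 9/28, H(X|Y=1) = 0.9183
H(X|Y) = 0.6786×0.9819 + 0.3214×0.9183 = 0.9615 bits


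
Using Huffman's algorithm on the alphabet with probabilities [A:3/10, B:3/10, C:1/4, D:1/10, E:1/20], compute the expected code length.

Huffman tree construction:
Combine smallest probabilities repeatedly
Resulting codes:
  A: 10 (length 2)
  B: 11 (length 2)
  C: 01 (length 2)
  D: 001 (length 3)
  E: 000 (length 3)
Average length = Σ p(s) × length(s) = 2.1500 bits


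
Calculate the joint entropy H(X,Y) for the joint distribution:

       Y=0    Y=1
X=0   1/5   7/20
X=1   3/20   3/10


H(X,Y) = -Σ p(x,y) log₂ p(x,y)
  p(0,0)=1/5: -0.2000 × log₂(0.2000) = 0.4644
  p(0,1)=7/20: -0.3500 × log₂(0.3500) = 0.5301
  p(1,0)=3/20: -0.1500 × log₂(0.1500) = 0.4105
  p(1,1)=3/10: -0.3000 × log₂(0.3000) = 0.5211
H(X,Y) = 1.9261 bits


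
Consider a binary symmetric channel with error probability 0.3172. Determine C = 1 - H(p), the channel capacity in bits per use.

For BSC with error probability p:
C = 1 - H(p) where H(p) is binary entropy
H(0.3172) = -0.3172 × log₂(0.3172) - 0.6828 × log₂(0.6828)
H(p) = 0.9013
C = 1 - 0.9013 = 0.0987 bits/use


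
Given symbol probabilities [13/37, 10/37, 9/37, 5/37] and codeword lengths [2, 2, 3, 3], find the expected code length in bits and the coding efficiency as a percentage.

Average length L = Σ p_i × l_i = 2.3784 bits
Entropy H = 1.9266 bits
Efficiency η = H/L × 100% = 81.01%


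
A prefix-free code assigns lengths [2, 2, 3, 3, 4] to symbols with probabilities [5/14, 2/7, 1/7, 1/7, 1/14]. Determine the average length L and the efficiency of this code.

Average length L = Σ p_i × l_i = 2.4286 bits
Entropy H = 2.1210 bits
Efficiency η = H/L × 100% = 87.33%


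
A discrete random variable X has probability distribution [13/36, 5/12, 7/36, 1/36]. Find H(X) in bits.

H(X) = -Σ p(x) log₂ p(x)
  -13/36 × log₂(13/36) = 0.5306
  -5/12 × log₂(5/12) = 0.5263
  -7/36 × log₂(7/36) = 0.4594
  -1/36 × log₂(1/36) = 0.1436
H(X) = 1.6599 bits


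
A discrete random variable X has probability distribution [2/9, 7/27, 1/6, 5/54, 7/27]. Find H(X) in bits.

H(X) = -Σ p(x) log₂ p(x)
  -2/9 × log₂(2/9) = 0.4822
  -7/27 × log₂(7/27) = 0.5049
  -1/6 × log₂(1/6) = 0.4308
  -5/54 × log₂(5/54) = 0.3179
  -7/27 × log₂(7/27) = 0.5049
H(X) = 2.2407 bits


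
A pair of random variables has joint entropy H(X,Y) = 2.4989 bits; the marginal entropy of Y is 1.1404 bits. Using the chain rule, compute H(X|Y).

Chain rule: H(X,Y) = H(X|Y) + H(Y)
H(X|Y) = H(X,Y) - H(Y) = 2.4989 - 1.1404 = 1.3585 bits


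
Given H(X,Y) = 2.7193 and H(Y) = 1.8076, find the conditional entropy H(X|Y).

Chain rule: H(X,Y) = H(X|Y) + H(Y)
H(X|Y) = H(X,Y) - H(Y) = 2.7193 - 1.8076 = 0.9117 bits


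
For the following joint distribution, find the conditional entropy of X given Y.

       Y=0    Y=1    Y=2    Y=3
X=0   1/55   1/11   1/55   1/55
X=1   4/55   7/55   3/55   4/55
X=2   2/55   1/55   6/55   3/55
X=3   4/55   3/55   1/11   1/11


H(X|Y) = Σ_y p(y) H(X|Y=y)
  p(Y=0) = 1/5, H(X|Y=0) = 1.8231
  p(Y=1) = 16/55, H(X|Y=1) = 1.7490
  p(Y=2) = 3/11, H(X|Y=2) = 1.7819
  p(Y=3) = 13/55, H(X|Y=3) = 1.8262
H(X|Y) = 0.2000×1.8231 + 0.2909×1.7490 + 0.2727×1.7819 + 0.2364×1.8262 = 1.7911 bits


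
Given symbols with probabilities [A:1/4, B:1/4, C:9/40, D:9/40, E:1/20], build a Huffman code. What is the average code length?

Huffman tree construction:
Combine smallest probabilities repeatedly
Resulting codes:
  A: 01 (length 2)
  B: 10 (length 2)
  C: 111 (length 3)
  D: 00 (length 2)
  E: 110 (length 3)
Average length = Σ p(s) × length(s) = 2.2750 bits


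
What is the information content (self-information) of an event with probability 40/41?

Information content I(x) = -log₂(p(x))
I = -log₂(40/41) = -log₂(0.9756)
I = 0.0356 bits


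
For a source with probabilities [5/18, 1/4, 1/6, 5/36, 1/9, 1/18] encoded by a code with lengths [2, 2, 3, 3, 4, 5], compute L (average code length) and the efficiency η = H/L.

Average length L = Σ p_i × l_i = 2.6944 bits
Entropy H = 2.4236 bits
Efficiency η = H/L × 100% = 89.95%


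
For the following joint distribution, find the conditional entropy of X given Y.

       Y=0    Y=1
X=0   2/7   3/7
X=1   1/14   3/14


H(X|Y) = Σ_y p(y) H(X|Y=y)
  p(Y=0) = 5/14, H(X|Y=0) = 0.7219
  p(Y=1) = 9/14, H(X|Y=1) = 0.9183
H(X|Y) = 0.3571×0.7219 + 0.6429×0.9183 = 0.8482 bits


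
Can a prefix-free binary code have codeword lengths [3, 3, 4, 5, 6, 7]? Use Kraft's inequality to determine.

Kraft inequality: Σ 2^(-l_i) ≤ 1 for prefix-free code
Calculating: 2^(-3) + 2^(-3) + 2^(-4) + 2^(-5) + 2^(-6) + 2^(-7)
= 0.125 + 0.125 + 0.0625 + 0.03125 + 0.015625 + 0.0078125
= 0.3672
Since 0.3672 ≤ 1, prefix-free code exists


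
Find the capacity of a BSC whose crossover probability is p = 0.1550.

For BSC with error probability p:
C = 1 - H(p) where H(p) is binary entropy
H(0.1550) = -0.1550 × log₂(0.1550) - 0.8450 × log₂(0.8450)
H(p) = 0.6222
C = 1 - 0.6222 = 0.3778 bits/use


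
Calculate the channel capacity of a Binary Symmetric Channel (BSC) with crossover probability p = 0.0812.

For BSC with error probability p:
C = 1 - H(p) where H(p) is binary entropy
H(0.0812) = -0.0812 × log₂(0.0812) - 0.9188 × log₂(0.9188)
H(p) = 0.4064
C = 1 - 0.4064 = 0.5936 bits/use


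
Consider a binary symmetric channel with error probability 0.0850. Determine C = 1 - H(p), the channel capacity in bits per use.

For BSC with error probability p:
C = 1 - H(p) where H(p) is binary entropy
H(0.0850) = -0.0850 × log₂(0.0850) - 0.9150 × log₂(0.9150)
H(p) = 0.4196
C = 1 - 0.4196 = 0.5804 bits/use


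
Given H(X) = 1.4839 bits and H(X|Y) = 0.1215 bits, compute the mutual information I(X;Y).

I(X;Y) = H(X) - H(X|Y)
I(X;Y) = 1.4839 - 0.1215 = 1.3624 bits


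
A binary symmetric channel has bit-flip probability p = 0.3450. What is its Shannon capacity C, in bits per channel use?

For BSC with error probability p:
C = 1 - H(p) where H(p) is binary entropy
H(0.3450) = -0.3450 × log₂(0.3450) - 0.6550 × log₂(0.6550)
H(p) = 0.9295
C = 1 - 0.9295 = 0.0705 bits/use


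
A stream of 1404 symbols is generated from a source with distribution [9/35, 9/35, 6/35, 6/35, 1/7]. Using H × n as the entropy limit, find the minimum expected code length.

Entropy H = 2.2811 bits/symbol
Minimum bits = H × n = 2.2811 × 1404
= 3202.61 bits


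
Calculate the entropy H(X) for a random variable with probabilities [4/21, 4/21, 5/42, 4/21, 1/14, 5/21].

H(X) = -Σ p(x) log₂ p(x)
  -4/21 × log₂(4/21) = 0.4557
  -4/21 × log₂(4/21) = 0.4557
  -5/42 × log₂(5/42) = 0.3655
  -4/21 × log₂(4/21) = 0.4557
  -1/14 × log₂(1/14) = 0.2720
  -5/21 × log₂(5/21) = 0.4929
H(X) = 2.4975 bits


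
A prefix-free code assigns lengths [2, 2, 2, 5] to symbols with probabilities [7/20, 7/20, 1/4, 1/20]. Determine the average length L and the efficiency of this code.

Average length L = Σ p_i × l_i = 2.1500 bits
Entropy H = 1.7763 bits
Efficiency η = H/L × 100% = 82.62%


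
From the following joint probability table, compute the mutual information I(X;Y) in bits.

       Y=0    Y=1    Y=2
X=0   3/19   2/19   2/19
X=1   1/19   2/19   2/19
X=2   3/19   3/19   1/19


H(X) = 1.5683, H(Y) = 1.5683, H(X,Y) = 3.0761
I(X;Y) = H(X) + H(Y) - H(X,Y) = 0.0605 bits


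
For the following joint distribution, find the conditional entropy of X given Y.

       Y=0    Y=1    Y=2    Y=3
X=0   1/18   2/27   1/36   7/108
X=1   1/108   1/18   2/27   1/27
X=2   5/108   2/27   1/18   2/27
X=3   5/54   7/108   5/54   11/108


H(X|Y) = Σ_y p(y) H(X|Y=y)
  p(Y=0) = 11/54, H(X|Y=0) = 1.7168
  p(Y=1) = 29/108, H(X|Y=1) = 1.9904
  p(Y=2) = 1/4, H(X|Y=2) = 1.8851
  p(Y=3) = 5/18, H(X|Y=3) = 1.9167
H(X|Y) = 0.2037×1.7168 + 0.2685×1.9904 + 0.2500×1.8851 + 0.2778×1.9167 = 1.8879 bits


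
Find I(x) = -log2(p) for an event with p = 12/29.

Information content I(x) = -log₂(p(x))
I = -log₂(12/29) = -log₂(0.4138)
I = 1.2730 bits


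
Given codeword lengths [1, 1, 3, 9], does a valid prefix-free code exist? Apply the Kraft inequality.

Kraft inequality: Σ 2^(-l_i) ≤ 1 for prefix-free code
Calculating: 2^(-1) + 2^(-1) + 2^(-3) + 2^(-9)
= 0.5 + 0.5 + 0.125 + 0.001953125
= 1.1270
Since 1.1270 > 1, prefix-free code does not exist


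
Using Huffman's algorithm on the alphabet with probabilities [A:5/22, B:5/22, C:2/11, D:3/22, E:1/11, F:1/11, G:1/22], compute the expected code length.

Huffman tree construction:
Combine smallest probabilities repeatedly
Resulting codes:
  A: 00 (length 2)
  B: 01 (length 2)
  C: 111 (length 3)
  D: 101 (length 3)
  E: 1101 (length 4)
  F: 100 (length 3)
  G: 1100 (length 4)
Average length = Σ p(s) × length(s) = 2.6818 bits


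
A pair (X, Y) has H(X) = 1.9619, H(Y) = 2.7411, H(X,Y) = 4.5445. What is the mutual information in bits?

I(X;Y) = H(X) + H(Y) - H(X,Y)
I(X;Y) = 1.9619 + 2.7411 - 4.5445 = 0.1585 bits


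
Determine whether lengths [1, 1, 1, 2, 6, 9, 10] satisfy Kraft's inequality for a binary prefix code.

Kraft inequality: Σ 2^(-l_i) ≤ 1 for prefix-free code
Calculating: 2^(-1) + 2^(-1) + 2^(-1) + 2^(-2) + 2^(-6) + 2^(-9) + 2^(-10)
= 0.5 + 0.5 + 0.5 + 0.25 + 0.015625 + 0.001953125 + 0.0009765625
= 1.7686
Since 1.7686 > 1, prefix-free code does not exist


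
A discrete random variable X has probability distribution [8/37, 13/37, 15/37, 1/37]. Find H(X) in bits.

H(X) = -Σ p(x) log₂ p(x)
  -8/37 × log₂(8/37) = 0.4777
  -13/37 × log₂(13/37) = 0.5302
  -15/37 × log₂(15/37) = 0.5281
  -1/37 × log₂(1/37) = 0.1408
H(X) = 1.6768 bits


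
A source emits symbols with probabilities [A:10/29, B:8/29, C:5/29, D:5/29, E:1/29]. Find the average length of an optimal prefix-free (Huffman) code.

Huffman tree construction:
Combine smallest probabilities repeatedly
Resulting codes:
  A: 11 (length 2)
  B: 10 (length 2)
  C: 011 (length 3)
  D: 00 (length 2)
  E: 010 (length 3)
Average length = Σ p(s) × length(s) = 2.2069 bits


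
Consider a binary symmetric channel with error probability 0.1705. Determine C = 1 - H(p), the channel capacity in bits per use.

For BSC with error probability p:
C = 1 - H(p) where H(p) is binary entropy
H(0.1705) = -0.1705 × log₂(0.1705) - 0.8295 × log₂(0.8295)
H(p) = 0.6588
C = 1 - 0.6588 = 0.3412 bits/use


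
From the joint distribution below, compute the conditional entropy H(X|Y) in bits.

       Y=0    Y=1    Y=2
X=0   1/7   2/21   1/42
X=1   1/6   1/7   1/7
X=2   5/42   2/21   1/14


H(X|Y) = Σ_y p(y) H(X|Y=y)
  p(Y=0) = 3/7, H(X|Y=0) = 1.5715
  p(Y=1) = 1/3, H(X|Y=1) = 1.5567
  p(Y=2) = 5/21, H(X|Y=2) = 1.2955
H(X|Y) = 0.4286×1.5715 + 0.3333×1.5567 + 0.2381×1.2955 = 1.5008 bits


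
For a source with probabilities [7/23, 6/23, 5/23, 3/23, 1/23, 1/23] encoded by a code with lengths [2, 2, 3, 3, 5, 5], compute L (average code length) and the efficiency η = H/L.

Average length L = Σ p_i × l_i = 2.6087 bits
Entropy H = 2.2833 bits
Efficiency η = H/L × 100% = 87.53%


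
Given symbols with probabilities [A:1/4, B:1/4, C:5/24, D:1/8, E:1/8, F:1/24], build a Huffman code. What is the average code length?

Huffman tree construction:
Combine smallest probabilities repeatedly
Resulting codes:
  A: 01 (length 2)
  B: 10 (length 2)
  C: 00 (length 2)
  D: 1111 (length 4)
  E: 110 (length 3)
  F: 1110 (length 4)
Average length = Σ p(s) × length(s) = 2.4583 bits


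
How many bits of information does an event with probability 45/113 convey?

Information content I(x) = -log₂(p(x))
I = -log₂(45/113) = -log₂(0.3982)
I = 1.3283 bits


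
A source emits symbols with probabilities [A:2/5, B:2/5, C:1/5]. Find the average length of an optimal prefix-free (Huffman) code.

Huffman tree construction:
Combine smallest probabilities repeatedly
Resulting codes:
  A: 11 (length 2)
  B: 0 (length 1)
  C: 10 (length 2)
Average length = Σ p(s) × length(s) = 1.6000 bits


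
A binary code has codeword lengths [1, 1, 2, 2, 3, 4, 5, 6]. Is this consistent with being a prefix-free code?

Kraft inequality: Σ 2^(-l_i) ≤ 1 for prefix-free code
Calculating: 2^(-1) + 2^(-1) + 2^(-2) + 2^(-2) + 2^(-3) + 2^(-4) + 2^(-5) + 2^(-6)
= 0.5 + 0.5 + 0.25 + 0.25 + 0.125 + 0.0625 + 0.03125 + 0.015625
= 1.7344
Since 1.7344 > 1, prefix-free code does not exist


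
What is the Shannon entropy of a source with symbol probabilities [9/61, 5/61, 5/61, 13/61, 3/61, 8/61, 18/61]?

H(X) = -Σ p(x) log₂ p(x)
  -9/61 × log₂(9/61) = 0.4073
  -5/61 × log₂(5/61) = 0.2958
  -5/61 × log₂(5/61) = 0.2958
  -13/61 × log₂(13/61) = 0.4753
  -3/61 × log₂(3/61) = 0.2137
  -8/61 × log₂(8/61) = 0.3844
  -18/61 × log₂(18/61) = 0.5196
H(X) = 2.5919 bits


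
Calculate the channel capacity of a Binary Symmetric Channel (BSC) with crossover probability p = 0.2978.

For BSC with error probability p:
C = 1 - H(p) where H(p) is binary entropy
H(0.2978) = -0.2978 × log₂(0.2978) - 0.7022 × log₂(0.7022)
H(p) = 0.8786
C = 1 - 0.8786 = 0.1214 bits/use


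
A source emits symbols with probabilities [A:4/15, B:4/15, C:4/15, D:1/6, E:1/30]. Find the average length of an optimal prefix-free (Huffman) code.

Huffman tree construction:
Combine smallest probabilities repeatedly
Resulting codes:
  A: 01 (length 2)
  B: 10 (length 2)
  C: 11 (length 2)
  D: 001 (length 3)
  E: 000 (length 3)
Average length = Σ p(s) × length(s) = 2.2000 bits


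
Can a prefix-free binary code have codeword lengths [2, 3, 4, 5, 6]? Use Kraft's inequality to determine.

Kraft inequality: Σ 2^(-l_i) ≤ 1 for prefix-free code
Calculating: 2^(-2) + 2^(-3) + 2^(-4) + 2^(-5) + 2^(-6)
= 0.25 + 0.125 + 0.0625 + 0.03125 + 0.015625
= 0.4844
Since 0.4844 ≤ 1, prefix-free code exists


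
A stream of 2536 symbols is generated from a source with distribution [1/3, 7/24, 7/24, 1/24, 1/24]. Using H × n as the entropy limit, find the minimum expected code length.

Entropy H = 1.9473 bits/symbol
Minimum bits = H × n = 1.9473 × 2536
= 4938.45 bits


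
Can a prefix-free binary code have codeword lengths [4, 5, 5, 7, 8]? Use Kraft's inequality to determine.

Kraft inequality: Σ 2^(-l_i) ≤ 1 for prefix-free code
Calculating: 2^(-4) + 2^(-5) + 2^(-5) + 2^(-7) + 2^(-8)
= 0.0625 + 0.03125 + 0.03125 + 0.0078125 + 0.00390625
= 0.1367
Since 0.1367 ≤ 1, prefix-free code exists


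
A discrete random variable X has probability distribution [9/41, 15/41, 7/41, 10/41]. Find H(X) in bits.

H(X) = -Σ p(x) log₂ p(x)
  -9/41 × log₂(9/41) = 0.4802
  -15/41 × log₂(15/41) = 0.5307
  -7/41 × log₂(7/41) = 0.4354
  -10/41 × log₂(10/41) = 0.4965
H(X) = 1.9428 bits


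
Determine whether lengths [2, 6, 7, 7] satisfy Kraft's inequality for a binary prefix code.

Kraft inequality: Σ 2^(-l_i) ≤ 1 for prefix-free code
Calculating: 2^(-2) + 2^(-6) + 2^(-7) + 2^(-7)
= 0.25 + 0.015625 + 0.0078125 + 0.0078125
= 0.2812
Since 0.2812 ≤ 1, prefix-free code exists


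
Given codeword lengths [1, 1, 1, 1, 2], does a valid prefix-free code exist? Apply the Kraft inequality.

Kraft inequality: Σ 2^(-l_i) ≤ 1 for prefix-free code
Calculating: 2^(-1) + 2^(-1) + 2^(-1) + 2^(-1) + 2^(-2)
= 0.5 + 0.5 + 0.5 + 0.5 + 0.25
= 2.2500
Since 2.2500 > 1, prefix-free code does not exist


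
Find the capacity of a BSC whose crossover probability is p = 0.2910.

For BSC with error probability p:
C = 1 - H(p) where H(p) is binary entropy
H(0.2910) = -0.2910 × log₂(0.2910) - 0.7090 × log₂(0.7090)
H(p) = 0.8700
C = 1 - 0.8700 = 0.1300 bits/use


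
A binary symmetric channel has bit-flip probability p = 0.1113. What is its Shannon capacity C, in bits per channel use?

For BSC with error probability p:
C = 1 - H(p) where H(p) is binary entropy
H(0.1113) = -0.1113 × log₂(0.1113) - 0.8887 × log₂(0.8887)
H(p) = 0.5038
C = 1 - 0.5038 = 0.4962 bits/use


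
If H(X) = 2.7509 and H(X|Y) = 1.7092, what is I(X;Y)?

I(X;Y) = H(X) - H(X|Y)
I(X;Y) = 2.7509 - 1.7092 = 1.0417 bits


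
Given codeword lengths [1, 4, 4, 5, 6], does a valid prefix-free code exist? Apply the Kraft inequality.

Kraft inequality: Σ 2^(-l_i) ≤ 1 for prefix-free code
Calculating: 2^(-1) + 2^(-4) + 2^(-4) + 2^(-5) + 2^(-6)
= 0.5 + 0.0625 + 0.0625 + 0.03125 + 0.015625
= 0.6719
Since 0.6719 ≤ 1, prefix-free code exists


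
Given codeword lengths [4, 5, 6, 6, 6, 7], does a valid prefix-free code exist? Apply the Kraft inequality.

Kraft inequality: Σ 2^(-l_i) ≤ 1 for prefix-free code
Calculating: 2^(-4) + 2^(-5) + 2^(-6) + 2^(-6) + 2^(-6) + 2^(-7)
= 0.0625 + 0.03125 + 0.015625 + 0.015625 + 0.015625 + 0.0078125
= 0.1484
Since 0.1484 ≤ 1, prefix-free code exists


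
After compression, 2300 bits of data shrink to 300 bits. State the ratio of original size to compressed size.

Compression ratio = Original / Compressed
= 2300 / 300 = 7.67:1


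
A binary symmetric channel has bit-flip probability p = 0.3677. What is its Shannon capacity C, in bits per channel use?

For BSC with error probability p:
C = 1 - H(p) where H(p) is binary entropy
H(0.3677) = -0.3677 × log₂(0.3677) - 0.6323 × log₂(0.6323)
H(p) = 0.9489
C = 1 - 0.9489 = 0.0511 bits/use


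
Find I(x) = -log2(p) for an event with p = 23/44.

Information content I(x) = -log₂(p(x))
I = -log₂(23/44) = -log₂(0.5227)
I = 0.9359 bits


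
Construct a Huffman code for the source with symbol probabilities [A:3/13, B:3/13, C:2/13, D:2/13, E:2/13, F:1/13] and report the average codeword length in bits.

Huffman tree construction:
Combine smallest probabilities repeatedly
Resulting codes:
  A: 00 (length 2)
  B: 01 (length 2)
  C: 101 (length 3)
  D: 110 (length 3)
  E: 111 (length 3)
  F: 100 (length 3)
Average length = Σ p(s) × length(s) = 2.5385 bits


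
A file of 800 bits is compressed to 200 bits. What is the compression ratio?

Compression ratio = Original / Compressed
= 800 / 200 = 4.00:1


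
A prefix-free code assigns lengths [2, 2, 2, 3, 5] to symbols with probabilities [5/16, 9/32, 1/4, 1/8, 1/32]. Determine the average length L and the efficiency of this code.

Average length L = Σ p_i × l_i = 2.2188 bits
Entropy H = 2.0704 bits
Efficiency η = H/L × 100% = 93.31%


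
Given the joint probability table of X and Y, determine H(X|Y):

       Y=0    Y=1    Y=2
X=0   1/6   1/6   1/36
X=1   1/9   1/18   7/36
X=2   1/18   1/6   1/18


H(X|Y) = Σ_y p(y) H(X|Y=y)
  p(Y=0) = 1/3, H(X|Y=0) = 1.4591
  p(Y=1) = 7/18, H(X|Y=1) = 1.4488
  p(Y=2) = 5/18, H(X|Y=2) = 1.1568
H(X|Y) = 0.3333×1.4591 + 0.3889×1.4488 + 0.2778×1.1568 = 1.3711 bits


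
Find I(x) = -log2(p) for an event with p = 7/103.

Information content I(x) = -log₂(p(x))
I = -log₂(7/103) = -log₂(0.0680)
I = 3.8791 bits


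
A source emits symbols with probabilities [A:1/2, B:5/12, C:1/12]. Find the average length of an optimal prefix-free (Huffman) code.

Huffman tree construction:
Combine smallest probabilities repeatedly
Resulting codes:
  A: 0 (length 1)
  B: 11 (length 2)
  C: 10 (length 2)
Average length = Σ p(s) × length(s) = 1.5000 bits


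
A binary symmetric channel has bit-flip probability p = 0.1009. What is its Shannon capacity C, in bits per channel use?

For BSC with error probability p:
C = 1 - H(p) where H(p) is binary entropy
H(0.1009) = -0.1009 × log₂(0.1009) - 0.8991 × log₂(0.8991)
H(p) = 0.4718
C = 1 - 0.4718 = 0.5282 bits/use


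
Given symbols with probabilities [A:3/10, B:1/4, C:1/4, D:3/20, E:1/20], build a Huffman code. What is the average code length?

Huffman tree construction:
Combine smallest probabilities repeatedly
Resulting codes:
  A: 11 (length 2)
  B: 01 (length 2)
  C: 10 (length 2)
  D: 001 (length 3)
  E: 000 (length 3)
Average length = Σ p(s) × length(s) = 2.2000 bits


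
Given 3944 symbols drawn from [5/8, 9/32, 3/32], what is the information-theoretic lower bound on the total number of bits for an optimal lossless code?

Entropy H = 1.2587 bits/symbol
Minimum bits = H × n = 1.2587 × 3944
= 4964.17 bits


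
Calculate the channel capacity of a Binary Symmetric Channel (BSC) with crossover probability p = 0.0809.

For BSC with error probability p:
C = 1 - H(p) where H(p) is binary entropy
H(0.0809) = -0.0809 × log₂(0.0809) - 0.9191 × log₂(0.9191)
H(p) = 0.4053
C = 1 - 0.4053 = 0.5947 bits/use


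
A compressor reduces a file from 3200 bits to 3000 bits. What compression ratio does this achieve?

Compression ratio = Original / Compressed
= 3200 / 3000 = 1.07:1


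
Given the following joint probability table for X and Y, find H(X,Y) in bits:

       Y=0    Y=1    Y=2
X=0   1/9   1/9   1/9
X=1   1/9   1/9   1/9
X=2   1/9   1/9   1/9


H(X,Y) = -Σ p(x,y) log₂ p(x,y)
  p(0,0)=1/9: -0.1111 × log₂(0.1111) = 0.3522
  p(0,1)=1/9: -0.1111 × log₂(0.1111) = 0.3522
  p(0,2)=1/9: -0.1111 × log₂(0.1111) = 0.3522
  p(1,0)=1/9: -0.1111 × log₂(0.1111) = 0.3522
  p(1,1)=1/9: -0.1111 × log₂(0.1111) = 0.3522
  p(1,2)=1/9: -0.1111 × log₂(0.1111) = 0.3522
  p(2,0)=1/9: -0.1111 × log₂(0.1111) = 0.3522
  p(2,1)=1/9: -0.1111 × log₂(0.1111) = 0.3522
  p(2,2)=1/9: -0.1111 × log₂(0.1111) = 0.3522
H(X,Y) = 3.1699 bits


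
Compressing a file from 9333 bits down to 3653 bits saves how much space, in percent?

Space savings = (1 - Compressed/Original) × 100%
= (1 - 3653/9333) × 100%
= 60.86%


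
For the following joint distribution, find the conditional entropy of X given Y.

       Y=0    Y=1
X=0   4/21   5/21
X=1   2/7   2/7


H(X|Y) = Σ_y p(y) H(X|Y=y)
  p(Y=0) = 10/21, H(X|Y=0) = 0.9710
  p(Y=1) = 11/21, H(X|Y=1) = 0.9940
H(X|Y) = 0.4762×0.9710 + 0.5238×0.9940 = 0.9830 bits


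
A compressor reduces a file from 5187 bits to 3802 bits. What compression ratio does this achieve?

Compression ratio = Original / Compressed
= 5187 / 3802 = 1.36:1


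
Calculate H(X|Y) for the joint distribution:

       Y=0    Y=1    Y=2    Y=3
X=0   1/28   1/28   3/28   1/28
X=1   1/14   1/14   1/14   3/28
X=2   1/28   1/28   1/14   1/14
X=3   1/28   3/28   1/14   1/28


H(X|Y) = Σ_y p(y) H(X|Y=y)
  p(Y=0) = 5/28, H(X|Y=0) = 1.9219
  p(Y=1) = 1/4, H(X|Y=1) = 1.8424
  p(Y=2) = 9/28, H(X|Y=2) = 1.9749
  p(Y=3) = 1/4, H(X|Y=3) = 1.8424
H(X|Y) = 0.1786×1.9219 + 0.2500×1.8424 + 0.3214×1.9749 + 0.2500×1.8424 = 1.8992 bits


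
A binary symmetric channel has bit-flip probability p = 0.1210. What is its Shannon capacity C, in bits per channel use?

For BSC with error probability p:
C = 1 - H(p) where H(p) is binary entropy
H(0.1210) = -0.1210 × log₂(0.1210) - 0.8790 × log₂(0.8790)
H(p) = 0.5322
C = 1 - 0.5322 = 0.4678 bits/use


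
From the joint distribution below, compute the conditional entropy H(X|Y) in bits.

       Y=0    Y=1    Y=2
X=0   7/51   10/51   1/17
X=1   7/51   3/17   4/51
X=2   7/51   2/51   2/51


H(X|Y) = Σ_y p(y) H(X|Y=y)
  p(Y=0) = 7/17, H(X|Y=0) = 1.5850
  p(Y=1) = 7/17, H(X|Y=1) = 1.3567
  p(Y=2) = 3/17, H(X|Y=2) = 1.5305
H(X|Y) = 0.4118×1.5850 + 0.4118×1.3567 + 0.1765×1.5305 = 1.4813 bits


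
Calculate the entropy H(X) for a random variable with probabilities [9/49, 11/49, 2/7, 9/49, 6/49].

H(X) = -Σ p(x) log₂ p(x)
  -9/49 × log₂(9/49) = 0.4490
  -11/49 × log₂(11/49) = 0.4838
  -2/7 × log₂(2/7) = 0.5164
  -9/49 × log₂(9/49) = 0.4490
  -6/49 × log₂(6/49) = 0.3710
H(X) = 2.2693 bits


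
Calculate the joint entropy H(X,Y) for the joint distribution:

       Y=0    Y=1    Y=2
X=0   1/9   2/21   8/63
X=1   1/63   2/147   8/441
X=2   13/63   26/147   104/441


H(X,Y) = -Σ p(x,y) log₂ p(x,y)
  p(0,0)=1/9: -0.1111 × log₂(0.1111) = 0.3522
  p(0,1)=2/21: -0.0952 × log₂(0.0952) = 0.3231
  p(0,2)=8/63: -0.1270 × log₂(0.1270) = 0.3781
  p(1,0)=1/63: -0.0159 × log₂(0.0159) = 0.0949
  p(1,1)=2/147: -0.0136 × log₂(0.0136) = 0.0843
  p(1,2)=8/441: -0.0181 × log₂(0.0181) = 0.1049
  p(2,0)=13/63: -0.2063 × log₂(0.2063) = 0.4698
  p(2,1)=26/147: -0.1769 × log₂(0.1769) = 0.4420
  p(2,2)=104/441: -0.2358 × log₂(0.2358) = 0.4915
H(X,Y) = 2.7409 bits
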